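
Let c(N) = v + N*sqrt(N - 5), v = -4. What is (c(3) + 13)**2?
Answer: 63 + 54*I*sqrt(2) ≈ 63.0 + 76.368*I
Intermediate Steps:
c(N) = -4 + N*sqrt(-5 + N) (c(N) = -4 + N*sqrt(N - 5) = -4 + N*sqrt(-5 + N))
(c(3) + 13)**2 = ((-4 + 3*sqrt(-5 + 3)) + 13)**2 = ((-4 + 3*sqrt(-2)) + 13)**2 = ((-4 + 3*(I*sqrt(2))) + 13)**2 = ((-4 + 3*I*sqrt(2)) + 13)**2 = (9 + 3*I*sqrt(2))**2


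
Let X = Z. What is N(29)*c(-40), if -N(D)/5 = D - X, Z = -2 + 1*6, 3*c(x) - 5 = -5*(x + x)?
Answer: -16875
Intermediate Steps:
c(x) = 5/3 - 10*x/3 (c(x) = 5/3 + (-5*(x + x))/3 = 5/3 + (-10*x)/3 = 5/3 - 10*x/3)
Z = 4 (Z = -2 + 6 = 4)
X = 4
N(D) = 20 - 5*D (N(D) = -5*(D - 1*4) = -5*(D - 4) = -5*(-4 + D) = 20 - 5*D)
N(29)*c(-40) = (20 - 5*29)*(5/3 - 10/3*(-40)) = (20 - 145)*(5/3 + 400/3) = -125*135 = -16875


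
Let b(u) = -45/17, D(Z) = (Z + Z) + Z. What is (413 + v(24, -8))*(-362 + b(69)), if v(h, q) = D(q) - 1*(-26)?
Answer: -2572585/17 ≈ -1.5133e+5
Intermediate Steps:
D(Z) = 3*Z (D(Z) = 2*Z + Z = 3*Z)
v(h, q) = 26 + 3*q (v(h, q) = 3*q - 1*(-26) = 3*q + 26 = 26 + 3*q)
b(u) = -45/17 (b(u) = -45*1/17 = -45/17)
(413 + v(24, -8))*(-362 + b(69)) = (413 + (26 + 3*(-8)))*(-362 - 45/17) = (413 + (26 - 24))*(-6199/17) = (413 + 2)*(-6199/17) = 415*(-6199/17) = -2572585/17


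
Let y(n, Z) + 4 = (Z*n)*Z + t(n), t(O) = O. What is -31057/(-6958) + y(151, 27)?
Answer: 766983565/6958 ≈ 1.1023e+5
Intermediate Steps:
y(n, Z) = -4 + n + n*Z**2 (y(n, Z) = -4 + ((Z*n)*Z + n) = -4 + (n*Z**2 + n) = -4 + (n + n*Z**2) = -4 + n + n*Z**2)
-31057/(-6958) + y(151, 27) = -31057/(-6958) + (-4 + 151 + 151*27**2) = -31057*(-1/6958) + (-4 + 151 + 151*729) = 31057/6958 + (-4 + 151 + 110079) = 31057/6958 + 110226 = 766983565/6958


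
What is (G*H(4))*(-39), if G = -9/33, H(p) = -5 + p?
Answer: -117/11 ≈ -10.636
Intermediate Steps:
G = -3/11 (G = -9*1/33 = -3/11 ≈ -0.27273)
(G*H(4))*(-39) = -3*(-5 + 4)/11*(-39) = -3/11*(-1)*(-39) = (3/11)*(-39) = -117/11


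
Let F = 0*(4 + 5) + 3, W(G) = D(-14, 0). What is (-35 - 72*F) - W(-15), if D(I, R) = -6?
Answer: -245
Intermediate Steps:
W(G) = -6
F = 3 (F = 0*9 + 3 = 0 + 3 = 3)
(-35 - 72*F) - W(-15) = (-35 - 72*3) - 1*(-6) = (-35 - 216) + 6 = -251 + 6 = -245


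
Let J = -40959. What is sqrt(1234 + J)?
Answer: 5*I*sqrt(1589) ≈ 199.31*I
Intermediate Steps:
sqrt(1234 + J) = sqrt(1234 - 40959) = sqrt(-39725) = 5*I*sqrt(1589)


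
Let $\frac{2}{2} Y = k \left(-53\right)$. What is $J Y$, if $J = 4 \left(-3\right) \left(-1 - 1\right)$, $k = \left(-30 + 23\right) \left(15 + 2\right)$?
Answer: $151368$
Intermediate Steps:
$k = -119$ ($k = \left(-7\right) 17 = -119$)
$J = 24$ ($J = \left(-12\right) \left(-2\right) = 24$)
$Y = 6307$ ($Y = \left(-119\right) \left(-53\right) = 6307$)
$J Y = 24 \cdot 6307 = 151368$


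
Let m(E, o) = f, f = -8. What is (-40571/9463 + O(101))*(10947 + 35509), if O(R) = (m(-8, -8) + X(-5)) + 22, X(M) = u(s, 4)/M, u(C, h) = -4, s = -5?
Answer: 23107539592/47315 ≈ 4.8838e+5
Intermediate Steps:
m(E, o) = -8
X(M) = -4/M
O(R) = 74/5 (O(R) = (-8 - 4/(-5)) + 22 = (-8 - 4*(-⅕)) + 22 = (-8 + ⅘) + 22 = -36/5 + 22 = 74/5)
(-40571/9463 + O(101))*(10947 + 35509) = (-40571/9463 + 74/5)*(10947 + 35509) = (-40571*1/9463 + 74/5)*46456 = (-40571/9463 + 74/5)*46456 = (497407/47315)*46456 = 23107539592/47315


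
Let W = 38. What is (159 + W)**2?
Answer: 38809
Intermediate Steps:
(159 + W)**2 = (159 + 38)**2 = 197**2 = 38809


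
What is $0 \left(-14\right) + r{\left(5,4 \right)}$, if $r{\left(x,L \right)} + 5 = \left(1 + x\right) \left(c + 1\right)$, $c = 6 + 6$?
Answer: $73$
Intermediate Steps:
$c = 12$
$r{\left(x,L \right)} = 8 + 13 x$ ($r{\left(x,L \right)} = -5 + \left(1 + x\right) \left(12 + 1\right) = -5 + \left(1 + x\right) 13 = -5 + \left(13 + 13 x\right) = 8 + 13 x$)
$0 \left(-14\right) + r{\left(5,4 \right)} = 0 \left(-14\right) + \left(8 + 13 \cdot 5\right) = 0 + \left(8 + 65\right) = 0 + 73 = 73$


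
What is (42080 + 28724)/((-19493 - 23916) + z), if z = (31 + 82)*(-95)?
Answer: -17701/13536 ≈ -1.3077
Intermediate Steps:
z = -10735 (z = 113*(-95) = -10735)
(42080 + 28724)/((-19493 - 23916) + z) = (42080 + 28724)/((-19493 - 23916) - 10735) = 70804/(-43409 - 10735) = 70804/(-54144) = 70804*(-1/54144) = -17701/13536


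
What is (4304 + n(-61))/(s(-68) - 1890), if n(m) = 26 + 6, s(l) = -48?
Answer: -2168/969 ≈ -2.2374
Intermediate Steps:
n(m) = 32
(4304 + n(-61))/(s(-68) - 1890) = (4304 + 32)/(-48 - 1890) = 4336/(-1938) = 4336*(-1/1938) = -2168/969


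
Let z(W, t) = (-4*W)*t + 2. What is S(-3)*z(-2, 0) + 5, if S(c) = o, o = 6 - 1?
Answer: 15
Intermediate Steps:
o = 5
S(c) = 5
z(W, t) = 2 - 4*W*t (z(W, t) = -4*W*t + 2 = 2 - 4*W*t)
S(-3)*z(-2, 0) + 5 = 5*(2 - 4*(-2)*0) + 5 = 5*(2 + 0) + 5 = 5*2 + 5 = 10 + 5 = 15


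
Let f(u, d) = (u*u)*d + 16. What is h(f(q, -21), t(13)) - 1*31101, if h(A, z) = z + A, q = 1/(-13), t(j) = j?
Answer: -5251189/169 ≈ -31072.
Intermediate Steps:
q = -1/13 ≈ -0.076923
f(u, d) = 16 + d*u² (f(u, d) = u²*d + 16 = d*u² + 16 = 16 + d*u²)
h(A, z) = A + z
h(f(q, -21), t(13)) - 1*31101 = ((16 - 21*(-1/13)²) + 13) - 1*31101 = ((16 - 21*1/169) + 13) - 31101 = ((16 - 21/169) + 13) - 31101 = (2683/169 + 13) - 31101 = 4880/169 - 31101 = -5251189/169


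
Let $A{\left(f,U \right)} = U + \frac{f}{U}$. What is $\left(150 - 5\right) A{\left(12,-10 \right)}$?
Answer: $-1624$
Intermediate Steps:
$\left(150 - 5\right) A{\left(12,-10 \right)} = \left(150 - 5\right) \left(-10 + \frac{12}{-10}\right) = \left(150 + \left(0 - 5\right)\right) \left(-10 + 12 \left(- \frac{1}{10}\right)\right) = \left(150 - 5\right) \left(-10 - \frac{6}{5}\right) = 145 \left(- \frac{56}{5}\right) = -1624$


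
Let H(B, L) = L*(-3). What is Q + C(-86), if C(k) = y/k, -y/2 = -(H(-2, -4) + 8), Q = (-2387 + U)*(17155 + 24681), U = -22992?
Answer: -45655501312/43 ≈ -1.0618e+9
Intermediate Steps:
H(B, L) = -3*L
Q = -1061755844 (Q = (-2387 - 22992)*(17155 + 24681) = -25379*41836 = -1061755844)
y = 40 (y = -(-2)*(-3*(-4) + 8) = -(-2)*(12 + 8) = -(-2)*20 = -2*(-20) = 40)
C(k) = 40/k
Q + C(-86) = -1061755844 + 40/(-86) = -1061755844 + 40*(-1/86) = -1061755844 - 20/43 = -45655501312/43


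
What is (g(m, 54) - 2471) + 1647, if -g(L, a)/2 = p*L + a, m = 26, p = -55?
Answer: 1928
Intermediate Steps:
g(L, a) = -2*a + 110*L (g(L, a) = -2*(-55*L + a) = -2*(a - 55*L) = -2*a + 110*L)
(g(m, 54) - 2471) + 1647 = ((-2*54 + 110*26) - 2471) + 1647 = ((-108 + 2860) - 2471) + 1647 = (2752 - 2471) + 1647 = 281 + 1647 = 1928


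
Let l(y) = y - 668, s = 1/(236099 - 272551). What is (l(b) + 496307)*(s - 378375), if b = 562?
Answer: -6843864946121701/36452 ≈ -1.8775e+11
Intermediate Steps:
s = -1/36452 (s = 1/(-36452) = -1/36452 ≈ -2.7433e-5)
l(y) = -668 + y
(l(b) + 496307)*(s - 378375) = ((-668 + 562) + 496307)*(-1/36452 - 378375) = (-106 + 496307)*(-13792525501/36452) = 496201*(-13792525501/36452) = -6843864946121701/36452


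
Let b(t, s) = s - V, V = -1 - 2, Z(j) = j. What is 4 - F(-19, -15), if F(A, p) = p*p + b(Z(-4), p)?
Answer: -209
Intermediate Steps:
V = -3
b(t, s) = 3 + s (b(t, s) = s - 1*(-3) = s + 3 = 3 + s)
F(A, p) = 3 + p + p**2 (F(A, p) = p*p + (3 + p) = p**2 + (3 + p) = 3 + p + p**2)
4 - F(-19, -15) = 4 - (3 - 15 + (-15)**2) = 4 - (3 - 15 + 225) = 4 - 1*213 = 4 - 213 = -209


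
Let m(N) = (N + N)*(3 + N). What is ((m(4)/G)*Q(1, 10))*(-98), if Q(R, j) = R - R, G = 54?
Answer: 0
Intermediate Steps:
m(N) = 2*N*(3 + N) (m(N) = (2*N)*(3 + N) = 2*N*(3 + N))
Q(R, j) = 0
((m(4)/G)*Q(1, 10))*(-98) = (((2*4*(3 + 4))/54)*0)*(-98) = (((2*4*7)*(1/54))*0)*(-98) = ((56*(1/54))*0)*(-98) = ((28/27)*0)*(-98) = 0*(-98) = 0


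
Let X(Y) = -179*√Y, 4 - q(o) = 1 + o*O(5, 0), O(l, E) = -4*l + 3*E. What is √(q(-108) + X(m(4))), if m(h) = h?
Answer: I*√2515 ≈ 50.15*I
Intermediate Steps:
q(o) = 3 + 20*o (q(o) = 4 - (1 + o*(-4*5 + 3*0)) = 4 - (1 + o*(-20 + 0)) = 4 - (1 + o*(-20)) = 4 - (1 - 20*o) = 4 + (-1 + 20*o) = 3 + 20*o)
√(q(-108) + X(m(4))) = √((3 + 20*(-108)) - 179*√4) = √((3 - 2160) - 179*2) = √(-2157 - 358) = √(-2515) = I*√2515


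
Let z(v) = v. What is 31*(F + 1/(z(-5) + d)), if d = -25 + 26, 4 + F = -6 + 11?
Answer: 93/4 ≈ 23.250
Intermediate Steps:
F = 1 (F = -4 + (-6 + 11) = -4 + 5 = 1)
d = 1
31*(F + 1/(z(-5) + d)) = 31*(1 + 1/(-5 + 1)) = 31*(1 + 1/(-4)) = 31*(1 - 1/4) = 31*(3/4) = 93/4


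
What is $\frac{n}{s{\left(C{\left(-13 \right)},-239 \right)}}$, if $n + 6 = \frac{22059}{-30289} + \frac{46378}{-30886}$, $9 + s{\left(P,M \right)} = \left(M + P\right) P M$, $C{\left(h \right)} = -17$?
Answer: $\frac{3849546920}{486527230244699} \approx 7.9123 \cdot 10^{-6}$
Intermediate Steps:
$s{\left(P,M \right)} = -9 + M P \left(M + P\right)$ ($s{\left(P,M \right)} = -9 + \left(M + P\right) P M = -9 + P \left(M + P\right) M = -9 + M P \left(M + P\right)$)
$n = - \frac{3849546920}{467753027}$ ($n = -6 + \left(\frac{22059}{-30289} + \frac{46378}{-30886}\right) = -6 + \left(22059 \left(- \frac{1}{30289}\right) + 46378 \left(- \frac{1}{30886}\right)\right) = -6 - \frac{1043028758}{467753027} = - \frac{3849546920}{467753027} \approx -8.2299$)
$\frac{n}{s{\left(C{\left(-13 \right)},-239 \right)}} = - \frac{3849546920}{467753027 \left(-9 - 239 \left(-17\right)^{2} - 17 \left(-239\right)^{2}\right)} = - \frac{3849546920}{467753027 \left(-9 - 69071 - 971057\right)} = - \frac{3849546920}{467753027 \left(-1040137\right)} = \left(- \frac{3849546920}{467753027}\right) \left(- \frac{1}{1040137}\right) = \frac{3849546920}{486527230244699}$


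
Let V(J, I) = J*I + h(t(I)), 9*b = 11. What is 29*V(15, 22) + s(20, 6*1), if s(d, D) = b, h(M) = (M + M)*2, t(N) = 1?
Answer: 87185/9 ≈ 9687.2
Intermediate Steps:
h(M) = 4*M (h(M) = (2*M)*2 = 4*M)
b = 11/9 (b = (1/9)*11 = 11/9 ≈ 1.2222)
s(d, D) = 11/9
V(J, I) = 4 + I*J (V(J, I) = J*I + 4*1 = I*J + 4 = 4 + I*J)
29*V(15, 22) + s(20, 6*1) = 29*(4 + 22*15) + 11/9 = 29*(4 + 330) + 11/9 = 29*334 + 11/9 = 9686 + 11/9 = 87185/9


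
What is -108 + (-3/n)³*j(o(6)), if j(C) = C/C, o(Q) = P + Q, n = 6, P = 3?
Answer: -865/8 ≈ -108.13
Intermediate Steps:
o(Q) = 3 + Q
j(C) = 1
-108 + (-3/n)³*j(o(6)) = -108 + (-3/6)³*1 = -108 + (-3*⅙)³*1 = -108 + (-½)³*1 = -108 - ⅛*1 = -108 - ⅛ = -865/8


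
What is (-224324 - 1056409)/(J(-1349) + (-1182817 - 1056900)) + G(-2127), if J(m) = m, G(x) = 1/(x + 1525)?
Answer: 64063350/112426811 ≈ 0.56982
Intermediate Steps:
G(x) = 1/(1525 + x)
(-224324 - 1056409)/(J(-1349) + (-1182817 - 1056900)) + G(-2127) = (-224324 - 1056409)/(-1349 + (-1182817 - 1056900)) + 1/(1525 - 2127) = -1280733/(-1349 - 2239717) + 1/(-602) = -1280733/(-2241066) - 1/602 = -1280733*(-1/2241066) - 1/602 = 426911/747022 - 1/602 = 64063350/112426811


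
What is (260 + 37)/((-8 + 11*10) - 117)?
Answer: -99/5 ≈ -19.800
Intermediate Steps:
(260 + 37)/((-8 + 11*10) - 117) = 297/((-8 + 110) - 117) = 297/(102 - 117) = 297/(-15) = 297*(-1/15) = -99/5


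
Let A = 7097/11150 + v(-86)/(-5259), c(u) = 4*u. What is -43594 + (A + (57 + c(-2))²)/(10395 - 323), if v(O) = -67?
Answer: -25746494108620777/590600425200 ≈ -43594.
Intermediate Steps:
A = 38070173/58637850 (A = 7097/11150 - 67/(-5259) = 7097*(1/11150) - 67*(-1/5259) = 7097/11150 + 67/5259 = 38070173/58637850 ≈ 0.64924)
-43594 + (A + (57 + c(-2))²)/(10395 - 323) = -43594 + (38070173/58637850 + (57 + 4*(-2))²)/(10395 - 323) = -43594 + (38070173/58637850 + (57 - 8)²)/10072 = -43594 + (38070173/58637850 + 49²)*(1/10072) = -43594 + (38070173/58637850 + 2401)*(1/10072) = -43594 + (140827548023/58637850)*(1/10072) = -43594 + 140827548023/590600425200 = -25746494108620777/590600425200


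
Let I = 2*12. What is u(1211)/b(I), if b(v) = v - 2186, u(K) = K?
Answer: -1211/2162 ≈ -0.56013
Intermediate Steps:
I = 24
b(v) = -2186 + v
u(1211)/b(I) = 1211/(-2186 + 24) = 1211/(-2162) = 1211*(-1/2162) = -1211/2162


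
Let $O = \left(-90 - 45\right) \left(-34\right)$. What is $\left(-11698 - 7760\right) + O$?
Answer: $-14868$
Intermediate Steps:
$O = 4590$ ($O = \left(-135\right) \left(-34\right) = 4590$)
$\left(-11698 - 7760\right) + O = \left(-11698 - 7760\right) + 4590 = -19458 + 4590 = -14868$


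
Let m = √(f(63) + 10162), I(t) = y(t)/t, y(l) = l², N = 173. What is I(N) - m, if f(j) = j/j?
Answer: 173 - √10163 ≈ 72.188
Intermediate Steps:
f(j) = 1
I(t) = t (I(t) = t²/t = t)
m = √10163 (m = √(1 + 10162) = √10163 ≈ 100.81)
I(N) - m = 173 - √10163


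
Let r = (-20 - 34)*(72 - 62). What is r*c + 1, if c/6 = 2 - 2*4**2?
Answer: 97201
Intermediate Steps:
c = -180 (c = 6*(2 - 2*4**2) = 6*(2 - 2*16) = 6*(2 - 32) = 6*(-30) = -180)
r = -540 (r = -54*10 = -540)
r*c + 1 = -540*(-180) + 1 = 97200 + 1 = 97201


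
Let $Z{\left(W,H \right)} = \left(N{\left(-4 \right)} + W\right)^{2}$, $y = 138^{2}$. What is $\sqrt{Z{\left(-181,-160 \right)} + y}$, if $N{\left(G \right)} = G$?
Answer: $\sqrt{53269} \approx 230.8$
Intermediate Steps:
$y = 19044$
$Z{\left(W,H \right)} = \left(-4 + W\right)^{2}$
$\sqrt{Z{\left(-181,-160 \right)} + y} = \sqrt{\left(-4 - 181\right)^{2} + 19044} = \sqrt{\left(-185\right)^{2} + 19044} = \sqrt{34225 + 19044} = \sqrt{53269}$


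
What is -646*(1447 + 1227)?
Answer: -1727404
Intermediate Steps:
-646*(1447 + 1227) = -646*2674 = -1727404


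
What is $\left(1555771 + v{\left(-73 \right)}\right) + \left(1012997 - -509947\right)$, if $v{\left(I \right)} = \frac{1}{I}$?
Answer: $\frac{224746194}{73} \approx 3.0787 \cdot 10^{6}$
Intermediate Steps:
$\left(1555771 + v{\left(-73 \right)}\right) + \left(1012997 - -509947\right) = \left(1555771 + \frac{1}{-73}\right) + \left(1012997 - -509947\right) = \left(1555771 - \frac{1}{73}\right) + \left(1012997 + 509947\right) = \frac{113571282}{73} + 1522944 = \frac{224746194}{73}$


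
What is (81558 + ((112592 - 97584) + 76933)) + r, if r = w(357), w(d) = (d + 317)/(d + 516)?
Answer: 151465301/873 ≈ 1.7350e+5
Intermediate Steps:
w(d) = (317 + d)/(516 + d)
r = 674/873 (r = (317 + 357)/(516 + 357) = 674/873 ≈ 0.77205)
(81558 + ((112592 - 97584) + 76933)) + r = (81558 + ((112592 - 97584) + 76933)) + 674/873 = (81558 + (15008 + 76933)) + 674/873 = (81558 + 91941) + 674/873 = 173499 + 674/873 = 151465301/873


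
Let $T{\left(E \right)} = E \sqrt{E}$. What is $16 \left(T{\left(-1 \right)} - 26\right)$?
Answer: $-416 - 16 i \approx -416.0 - 16.0 i$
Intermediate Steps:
$T{\left(E \right)} = E^{\frac{3}{2}}$
$16 \left(T{\left(-1 \right)} - 26\right) = 16 \left(\left(-1\right)^{\frac{3}{2}} - 26\right) = 16 \left(- i - 26\right) = 16 \left(-26 - i\right) = -416 - 16 i$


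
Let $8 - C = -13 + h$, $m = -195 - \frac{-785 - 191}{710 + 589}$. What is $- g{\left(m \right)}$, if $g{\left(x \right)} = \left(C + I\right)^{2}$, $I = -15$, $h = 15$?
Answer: $-81$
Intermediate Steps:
$m = - \frac{252329}{1299}$ ($m = -195 - - \frac{976}{1299} = -195 + \frac{976}{1299} = - \frac{252329}{1299} \approx -194.25$)
$C = 6$ ($C = 8 - \left(-13 + 15\right) = 8 - 2 = 6$)
$g{\left(x \right)} = 81$ ($g{\left(x \right)} = \left(6 - 15\right)^{2} = \left(-9\right)^{2} = 81$)
$- g{\left(m \right)} = \left(-1\right) 81 = -81$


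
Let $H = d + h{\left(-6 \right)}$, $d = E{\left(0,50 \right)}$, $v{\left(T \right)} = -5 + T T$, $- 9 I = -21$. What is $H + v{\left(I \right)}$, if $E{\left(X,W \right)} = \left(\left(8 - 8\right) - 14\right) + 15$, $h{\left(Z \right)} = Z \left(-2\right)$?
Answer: $\frac{121}{9} \approx 13.444$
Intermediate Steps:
$I = \frac{7}{3}$ ($I = \left(- \frac{1}{9}\right) \left(-21\right) = \frac{7}{3} \approx 2.3333$)
$h{\left(Z \right)} = - 2 Z$
$v{\left(T \right)} = -5 + T^{2}$
$E{\left(X,W \right)} = 1$ ($E{\left(X,W \right)} = \left(0 - 14\right) + 15 = -14 + 15 = 1$)
$d = 1$
$H = 13$ ($H = 1 - -12 = 1 + 12 = 13$)
$H + v{\left(I \right)} = 13 - \left(5 - \left(\frac{7}{3}\right)^{2}\right) = 13 + \left(-5 + \frac{49}{9}\right) = 13 + \frac{4}{9} = \frac{121}{9}$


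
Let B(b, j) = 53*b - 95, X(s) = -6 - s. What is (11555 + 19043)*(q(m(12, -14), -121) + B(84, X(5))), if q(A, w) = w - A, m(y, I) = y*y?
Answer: 125207016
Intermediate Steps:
m(y, I) = y**2
B(b, j) = -95 + 53*b
(11555 + 19043)*(q(m(12, -14), -121) + B(84, X(5))) = (11555 + 19043)*((-121 - 1*12**2) + (-95 + 53*84)) = 30598*((-121 - 1*144) + (-95 + 4452)) = 30598*((-121 - 144) + 4357) = 30598*(-265 + 4357) = 30598*4092 = 125207016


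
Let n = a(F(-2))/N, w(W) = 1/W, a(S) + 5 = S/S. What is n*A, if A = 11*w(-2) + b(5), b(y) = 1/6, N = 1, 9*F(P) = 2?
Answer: 64/3 ≈ 21.333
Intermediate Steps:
F(P) = 2/9 (F(P) = (⅑)*2 = 2/9)
b(y) = ⅙
a(S) = -4 (a(S) = -5 + S/S = -5 + 1 = -4)
n = -4 (n = -4/1 = -4*1 = -4)
A = -16/3 (A = 11/(-2) + ⅙ = 11*(-½) + ⅙ = -11/2 + ⅙ = -16/3 ≈ -5.3333)
n*A = -4*(-16/3) = 64/3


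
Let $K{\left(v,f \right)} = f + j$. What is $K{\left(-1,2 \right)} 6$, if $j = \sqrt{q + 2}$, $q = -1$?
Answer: $18$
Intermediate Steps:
$j = 1$ ($j = \sqrt{-1 + 2} = \sqrt{1} = 1$)
$K{\left(v,f \right)} = 1 + f$ ($K{\left(v,f \right)} = f + 1 = 1 + f$)
$K{\left(-1,2 \right)} 6 = \left(1 + 2\right) 6 = 3 \cdot 6 = 18$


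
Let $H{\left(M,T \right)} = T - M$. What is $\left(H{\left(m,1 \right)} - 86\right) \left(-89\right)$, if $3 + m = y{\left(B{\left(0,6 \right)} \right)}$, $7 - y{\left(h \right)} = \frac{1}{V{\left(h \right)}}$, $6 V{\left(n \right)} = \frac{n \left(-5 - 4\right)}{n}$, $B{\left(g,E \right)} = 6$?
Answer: $\frac{23941}{3} \approx 7980.3$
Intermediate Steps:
$V{\left(n \right)} = - \frac{3}{2}$ ($V{\left(n \right)} = \frac{n \left(-5 - 4\right) \frac{1}{n}}{6} = \frac{n \left(-9\right) \frac{1}{n}}{6} = \frac{- 9 n \frac{1}{n}}{6} = \frac{1}{6} \left(-9\right) = - \frac{3}{2}$)
$y{\left(h \right)} = \frac{23}{3}$ ($y{\left(h \right)} = 7 - \frac{1}{- \frac{3}{2}} = 7 - - \frac{2}{3} = 7 + \frac{2}{3} = \frac{23}{3}$)
$m = \frac{14}{3}$ ($m = -3 + \frac{23}{3} = \frac{14}{3} \approx 4.6667$)
$\left(H{\left(m,1 \right)} - 86\right) \left(-89\right) = \left(\left(1 - \frac{14}{3}\right) - 86\right) \left(-89\right) = \left(- \frac{11}{3} - 86\right) \left(-89\right) = \left(- \frac{269}{3}\right) \left(-89\right) = \frac{23941}{3}$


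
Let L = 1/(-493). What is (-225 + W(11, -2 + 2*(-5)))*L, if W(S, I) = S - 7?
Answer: 13/29 ≈ 0.44828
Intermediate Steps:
W(S, I) = -7 + S
L = -1/493 ≈ -0.0020284
(-225 + W(11, -2 + 2*(-5)))*L = (-225 + (-7 + 11))*(-1/493) = (-225 + 4)*(-1/493) = -221*(-1/493) = 13/29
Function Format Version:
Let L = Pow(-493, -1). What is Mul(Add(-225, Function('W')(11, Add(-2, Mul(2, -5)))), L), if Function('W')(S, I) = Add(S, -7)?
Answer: Rational(13, 29) ≈ 0.44828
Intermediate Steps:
Function('W')(S, I) = Add(-7, S)
L = Rational(-1, 493) ≈ -0.0020284
Mul(Add(-225, Function('W')(11, Add(-2, Mul(2, -5)))), L) = Mul(Add(-225, Add(-7, 11)), Rational(-1, 493)) = Mul(Add(-225, 4), Rational(-1, 493)) = Mul(-221, Rational(-1, 493)) = Rational(13, 29)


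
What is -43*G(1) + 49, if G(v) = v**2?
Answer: 6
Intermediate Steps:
-43*G(1) + 49 = -43*1**2 + 49 = -43*1 + 49 = -43 + 49 = 6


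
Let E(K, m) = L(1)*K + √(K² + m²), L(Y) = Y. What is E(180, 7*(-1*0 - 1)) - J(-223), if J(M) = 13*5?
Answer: 115 + √32449 ≈ 295.14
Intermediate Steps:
J(M) = 65
E(K, m) = K + √(K² + m²) (E(K, m) = 1*K + √(K² + m²) = K + √(K² + m²))
E(180, 7*(-1*0 - 1)) - J(-223) = (180 + √(180² + (7*(-1*0 - 1))²)) - 1*65 = (180 + √(32400 + (7*(0 - 1))²)) - 65 = (180 + √(32400 + (7*(-1))²)) - 65 = (180 + √(32400 + (-7)²)) - 65 = (180 + √(32400 + 49)) - 65 = (180 + √32449) - 65 = 115 + √32449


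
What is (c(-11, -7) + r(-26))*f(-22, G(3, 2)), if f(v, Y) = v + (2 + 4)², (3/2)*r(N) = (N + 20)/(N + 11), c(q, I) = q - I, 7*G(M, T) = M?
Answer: -784/15 ≈ -52.267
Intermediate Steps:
G(M, T) = M/7
r(N) = 2*(20 + N)/(3*(11 + N)) (r(N) = 2*((N + 20)/(N + 11))/3 = 2*((20 + N)/(11 + N))/3 = 2*(20 + N)/(3*(11 + N)))
f(v, Y) = 36 + v (f(v, Y) = v + 6² = v + 36 = 36 + v)
(c(-11, -7) + r(-26))*f(-22, G(3, 2)) = ((-11 - 1*(-7)) + 2*(20 - 26)/(3*(11 - 26)))*(36 - 22) = ((-11 + 7) + (⅔)*(-6)/(-15))*14 = (-4 + (⅔)*(-1/15)*(-6))*14 = (-4 + 4/15)*14 = -56/15*14 = -784/15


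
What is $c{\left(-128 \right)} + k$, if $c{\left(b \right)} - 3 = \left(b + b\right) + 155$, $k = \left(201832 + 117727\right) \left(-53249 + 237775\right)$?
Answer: $58966943936$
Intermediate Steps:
$k = 58966944034$ ($k = 319559 \cdot 184526 = 58966944034$)
$c{\left(b \right)} = 158 + 2 b$ ($c{\left(b \right)} = 3 + \left(\left(b + b\right) + 155\right) = 3 + \left(2 b + 155\right) = 3 + \left(155 + 2 b\right) = 158 + 2 b$)
$c{\left(-128 \right)} + k = \left(158 + 2 \left(-128\right)\right) + 58966944034 = \left(158 - 256\right) + 58966944034 = -98 + 58966944034 = 58966943936$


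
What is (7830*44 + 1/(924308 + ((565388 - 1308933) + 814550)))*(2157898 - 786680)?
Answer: 470197830198508898/995313 ≈ 4.7241e+11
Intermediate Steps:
(7830*44 + 1/(924308 + ((565388 - 1308933) + 814550)))*(2157898 - 786680) = (344520 + 1/(924308 + (-743545 + 814550)))*1371218 = (344520 + 1/(924308 + 71005))*1371218 = (344520 + 1/995313)*1371218 = (342905234761/995313)*1371218 = 470197830198508898/995313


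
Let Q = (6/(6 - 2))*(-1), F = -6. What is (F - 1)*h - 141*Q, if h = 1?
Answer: 409/2 ≈ 204.50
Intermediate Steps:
Q = -3/2 (Q = (6/4)*(-1) = ((1/4)*6)*(-1) = (3/2)*(-1) = -3/2 ≈ -1.5000)
(F - 1)*h - 141*Q = (-6 - 1)*1 - 141*(-3/2) = -7*1 + 423/2 = -7 + 423/2 = 409/2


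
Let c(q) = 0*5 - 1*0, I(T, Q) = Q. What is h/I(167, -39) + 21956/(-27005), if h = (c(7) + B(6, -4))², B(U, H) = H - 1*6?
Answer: -323344/95745 ≈ -3.3771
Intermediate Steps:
B(U, H) = -6 + H (B(U, H) = H - 6 = -6 + H)
c(q) = 0 (c(q) = 0 + 0 = 0)
h = 100 (h = (0 + (-6 - 4))² = (0 - 10)² = (-10)² = 100)
h/I(167, -39) + 21956/(-27005) = 100/(-39) + 21956/(-27005) = 100*(-1/39) + 21956*(-1/27005) = -100/39 - 1996/2455 = -323344/95745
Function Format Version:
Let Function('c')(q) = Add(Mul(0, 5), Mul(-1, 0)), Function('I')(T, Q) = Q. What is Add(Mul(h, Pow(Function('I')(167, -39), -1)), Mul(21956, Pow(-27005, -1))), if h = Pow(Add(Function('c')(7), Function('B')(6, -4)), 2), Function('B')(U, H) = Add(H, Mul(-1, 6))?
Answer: Rational(-323344, 95745) ≈ -3.3771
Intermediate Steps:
Function('B')(U, H) = Add(-6, H) (Function('B')(U, H) = Add(H, -6) = Add(-6, H))
Function('c')(q) = 0 (Function('c')(q) = Add(0, 0) = 0)
h = 100 (h = Pow(Add(0, Add(-6, -4)), 2) = Pow(Add(0, -10), 2) = Pow(-10, 2) = 100)
Add(Mul(h, Pow(Function('I')(167, -39), -1)), Mul(21956, Pow(-27005, -1))) = Add(Mul(100, Pow(-39, -1)), Mul(21956, Pow(-27005, -1))) = Add(Mul(100, Rational(-1, 39)), Mul(21956, Rational(-1, 27005))) = Add(Rational(-100, 39), Rational(-1996, 2455)) = Rational(-323344, 95745)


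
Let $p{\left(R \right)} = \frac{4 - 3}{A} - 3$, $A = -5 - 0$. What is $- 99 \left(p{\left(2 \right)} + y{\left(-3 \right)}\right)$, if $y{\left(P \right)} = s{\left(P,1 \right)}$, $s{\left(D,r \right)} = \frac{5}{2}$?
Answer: $\frac{693}{10} \approx 69.3$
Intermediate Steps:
$A = -5$ ($A = -5 + 0 = -5$)
$s{\left(D,r \right)} = \frac{5}{2}$ ($s{\left(D,r \right)} = 5 \cdot \frac{1}{2} = \frac{5}{2}$)
$p{\left(R \right)} = - \frac{16}{5}$ ($p{\left(R \right)} = \frac{4 - 3}{-5} - 3 = \left(4 - 3\right) \left(- \frac{1}{5}\right) - 3 = 1 \left(- \frac{1}{5}\right) - 3 = - \frac{1}{5} - 3 = - \frac{16}{5}$)
$y{\left(P \right)} = \frac{5}{2}$
$- 99 \left(p{\left(2 \right)} + y{\left(-3 \right)}\right) = - 99 \left(- \frac{16}{5} + \frac{5}{2}\right) = \left(-99\right) \left(- \frac{7}{10}\right) = \frac{693}{10}$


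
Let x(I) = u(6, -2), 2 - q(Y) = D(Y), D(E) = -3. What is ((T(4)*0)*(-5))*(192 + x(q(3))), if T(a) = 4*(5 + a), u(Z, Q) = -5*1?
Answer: 0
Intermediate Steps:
u(Z, Q) = -5
q(Y) = 5 (q(Y) = 2 - 1*(-3) = 2 + 3 = 5)
T(a) = 20 + 4*a
x(I) = -5
((T(4)*0)*(-5))*(192 + x(q(3))) = (((20 + 4*4)*0)*(-5))*(192 - 5) = (((20 + 16)*0)*(-5))*187 = ((36*0)*(-5))*187 = (0*(-5))*187 = 0*187 = 0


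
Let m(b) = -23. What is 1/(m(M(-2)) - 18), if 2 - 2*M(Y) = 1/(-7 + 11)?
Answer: -1/41 ≈ -0.024390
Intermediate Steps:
M(Y) = 7/8 (M(Y) = 1 - 1/(2*(-7 + 11)) = 1 - 1/2/4 = 1 - 1/2*1/4 = 1 - 1/8 = 7/8)
1/(m(M(-2)) - 18) = 1/(-23 - 18) = 1/(-41) = -1/41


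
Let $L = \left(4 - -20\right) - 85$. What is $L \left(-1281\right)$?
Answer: $78141$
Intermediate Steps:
$L = -61$ ($L = \left(4 + 20\right) - 85 = 24 - 85 = -61$)
$L \left(-1281\right) = \left(-61\right) \left(-1281\right) = 78141$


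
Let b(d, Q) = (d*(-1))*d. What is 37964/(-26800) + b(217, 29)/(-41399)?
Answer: -77421609/277373300 ≈ -0.27912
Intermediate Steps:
b(d, Q) = -d² (b(d, Q) = (-d)*d = -d²)
37964/(-26800) + b(217, 29)/(-41399) = 37964/(-26800) - 1*217²/(-41399) = 37964*(-1/26800) - 1*47089*(-1/41399) = -9491/6700 - 47089*(-1/41399) = -9491/6700 + 47089/41399 = -77421609/277373300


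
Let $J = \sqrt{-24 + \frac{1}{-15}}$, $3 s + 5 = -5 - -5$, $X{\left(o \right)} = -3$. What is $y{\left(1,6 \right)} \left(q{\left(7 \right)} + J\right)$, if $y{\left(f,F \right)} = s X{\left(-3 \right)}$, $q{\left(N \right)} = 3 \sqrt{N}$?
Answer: $15 \sqrt{7} + \frac{19 i \sqrt{15}}{3} \approx 39.686 + 24.529 i$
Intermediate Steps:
$s = - \frac{5}{3}$ ($s = - \frac{5}{3} + \frac{-5 - -5}{3} = - \frac{5}{3} + \frac{-5 + 5}{3} = - \frac{5}{3} + \frac{1}{3} \cdot 0 = - \frac{5}{3} + 0 = - \frac{5}{3} \approx -1.6667$)
$y{\left(f,F \right)} = 5$ ($y{\left(f,F \right)} = \left(- \frac{5}{3}\right) \left(-3\right) = 5$)
$J = \frac{19 i \sqrt{15}}{15}$ ($J = \sqrt{-24 - \frac{1}{15}} = \sqrt{- \frac{361}{15}} = \frac{19 i \sqrt{15}}{15} \approx 4.9058 i$)
$y{\left(1,6 \right)} \left(q{\left(7 \right)} + J\right) = 5 \left(3 \sqrt{7} + \frac{19 i \sqrt{15}}{15}\right) = 15 \sqrt{7} + \frac{19 i \sqrt{15}}{3}$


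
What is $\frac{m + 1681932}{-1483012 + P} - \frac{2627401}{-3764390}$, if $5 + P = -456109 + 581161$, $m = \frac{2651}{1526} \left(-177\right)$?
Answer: $- \frac{10036617892408}{18573272514405} \approx -0.54038$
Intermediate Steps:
$m = - \frac{469227}{1526}$ ($m = 2651 \cdot \frac{1}{1526} \left(-177\right) = \frac{2651}{1526} \left(-177\right) = - \frac{469227}{1526} \approx -307.49$)
$P = 125047$ ($P = -5 + \left(-456109 + 581161\right) = -5 + 125052 = 125047$)
$\frac{m + 1681932}{-1483012 + P} - \frac{2627401}{-3764390} = \frac{- \frac{469227}{1526} + 1681932}{-1483012 + 125047} - \frac{2627401}{-3764390} = \frac{2566159005}{1526 \left(-1357965\right)} - - \frac{375343}{537770} = \frac{2566159005}{1526} \left(- \frac{1}{1357965}\right) + \frac{375343}{537770} = - \frac{171077267}{138150306} + \frac{375343}{537770} = - \frac{10036617892408}{18573272514405}$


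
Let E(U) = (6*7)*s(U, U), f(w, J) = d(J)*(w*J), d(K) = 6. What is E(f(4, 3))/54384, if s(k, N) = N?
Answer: 63/1133 ≈ 0.055605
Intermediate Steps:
f(w, J) = 6*J*w (f(w, J) = 6*(w*J) = 6*(J*w) = 6*J*w)
E(U) = 42*U (E(U) = (6*7)*U = 42*U)
E(f(4, 3))/54384 = (42*(6*3*4))/54384 = (42*72)*(1/54384) = 3024*(1/54384) = 63/1133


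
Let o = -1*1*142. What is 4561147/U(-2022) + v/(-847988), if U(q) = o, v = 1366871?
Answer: -1933996008959/60207148 ≈ -32122.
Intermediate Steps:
o = -142 (o = -1*142 = -142)
U(q) = -142
4561147/U(-2022) + v/(-847988) = 4561147/(-142) + 1366871/(-847988) = 4561147*(-1/142) + 1366871*(-1/847988) = -4561147/142 - 1366871/847988 = -1933996008959/60207148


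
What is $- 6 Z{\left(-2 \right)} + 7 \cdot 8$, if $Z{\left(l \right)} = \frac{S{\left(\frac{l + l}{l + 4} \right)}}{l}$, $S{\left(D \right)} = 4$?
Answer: $68$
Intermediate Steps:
$Z{\left(l \right)} = \frac{4}{l}$
$- 6 Z{\left(-2 \right)} + 7 \cdot 8 = - 6 \frac{4}{-2} + 7 \cdot 8 = - 6 \cdot 4 \left(- \frac{1}{2}\right) + 56 = \left(-6\right) \left(-2\right) + 56 = 12 + 56 = 68$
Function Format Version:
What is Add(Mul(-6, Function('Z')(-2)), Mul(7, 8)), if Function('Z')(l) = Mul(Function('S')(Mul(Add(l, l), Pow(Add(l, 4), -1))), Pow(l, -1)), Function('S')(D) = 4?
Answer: 68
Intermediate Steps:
Function('Z')(l) = Mul(4, Pow(l, -1))
Add(Mul(-6, Function('Z')(-2)), Mul(7, 8)) = Add(Mul(-6, Mul(4, Pow(-2, -1))), Mul(7, 8)) = Add(Mul(-6, Mul(4, Rational(-1, 2))), 56) = Add(Mul(-6, -2), 56) = Add(12, 56) = 68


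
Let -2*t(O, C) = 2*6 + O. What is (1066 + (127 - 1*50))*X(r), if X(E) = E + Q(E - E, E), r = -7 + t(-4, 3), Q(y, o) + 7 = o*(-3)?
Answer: 17145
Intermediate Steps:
t(O, C) = -6 - O/2 (t(O, C) = -(2*6 + O)/2 = -(12 + O)/2 = -6 - O/2)
Q(y, o) = -7 - 3*o (Q(y, o) = -7 + o*(-3) = -7 - 3*o)
r = -11 (r = -7 + (-6 - ½*(-4)) = -7 + (-6 + 2) = -7 - 4 = -11)
X(E) = -7 - 2*E (X(E) = E + (-7 - 3*E) = -7 - 2*E)
(1066 + (127 - 1*50))*X(r) = (1066 + (127 - 1*50))*(-7 - 2*(-11)) = (1066 + (127 - 50))*(-7 + 22) = (1066 + 77)*15 = 1143*15 = 17145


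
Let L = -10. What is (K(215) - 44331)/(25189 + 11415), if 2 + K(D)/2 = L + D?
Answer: -43925/36604 ≈ -1.2000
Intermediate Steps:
K(D) = -24 + 2*D (K(D) = -4 + 2*(-10 + D) = -4 + (-20 + 2*D) = -24 + 2*D)
(K(215) - 44331)/(25189 + 11415) = ((-24 + 2*215) - 44331)/(25189 + 11415) = ((-24 + 430) - 44331)/36604 = (406 - 44331)*(1/36604) = -43925*1/36604 = -43925/36604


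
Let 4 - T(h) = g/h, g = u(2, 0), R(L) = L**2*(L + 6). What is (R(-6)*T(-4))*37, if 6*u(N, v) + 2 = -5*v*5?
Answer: 0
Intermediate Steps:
u(N, v) = -1/3 - 25*v/6 (u(N, v) = -1/3 + (-5*v*5)/6 = -1/3 + (-25*v)/6 = -1/3 - 25*v/6)
R(L) = L**2*(6 + L)
g = -1/3 (g = -1/3 - 25/6*0 = -1/3 + 0 = -1/3 ≈ -0.33333)
T(h) = 4 + 1/(3*h) (T(h) = 4 - (-1)/(3*h) = 4 + 1/(3*h))
(R(-6)*T(-4))*37 = (((-6)**2*(6 - 6))*(4 + (1/3)/(-4)))*37 = ((36*0)*(4 + (1/3)*(-1/4)))*37 = (0*(4 - 1/12))*37 = (0*(47/12))*37 = 0*37 = 0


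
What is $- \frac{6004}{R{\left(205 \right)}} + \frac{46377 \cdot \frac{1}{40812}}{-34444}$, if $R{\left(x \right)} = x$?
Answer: $- \frac{2813334529799}{96058116080} \approx -29.288$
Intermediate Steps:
$- \frac{6004}{R{\left(205 \right)}} + \frac{46377 \cdot \frac{1}{40812}}{-34444} = - \frac{6004}{205} + \frac{46377 \cdot \frac{1}{40812}}{-34444} = \left(-6004\right) \frac{1}{205} + 46377 \cdot \frac{1}{40812} \left(- \frac{1}{34444}\right) = - \frac{6004}{205} + \frac{15459}{13604} \left(- \frac{1}{34444}\right) = - \frac{6004}{205} - \frac{15459}{468576176} = - \frac{2813334529799}{96058116080}$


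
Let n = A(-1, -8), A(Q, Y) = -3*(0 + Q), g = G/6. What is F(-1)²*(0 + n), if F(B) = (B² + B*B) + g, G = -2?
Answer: 25/3 ≈ 8.3333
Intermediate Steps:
g = -⅓ (g = -2/6 = -2*⅙ = -⅓ ≈ -0.33333)
F(B) = -⅓ + 2*B² (F(B) = (B² + B*B) - ⅓ = (B² + B²) - ⅓ = 2*B² - ⅓ = -⅓ + 2*B²)
A(Q, Y) = -3*Q
n = 3 (n = -3*(-1) = 3)
F(-1)²*(0 + n) = (-⅓ + 2*(-1)²)²*(0 + 3) = (-⅓ + 2*1)²*3 = (-⅓ + 2)²*3 = (5/3)²*3 = (25/9)*3 = 25/3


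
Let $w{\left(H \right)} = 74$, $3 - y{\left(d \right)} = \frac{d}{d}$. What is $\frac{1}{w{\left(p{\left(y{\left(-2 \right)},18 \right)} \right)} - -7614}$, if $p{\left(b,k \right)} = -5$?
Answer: $\frac{1}{7688} \approx 0.00013007$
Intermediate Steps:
$y{\left(d \right)} = 2$ ($y{\left(d \right)} = 3 - \frac{d}{d} = 3 - 1 = 2$)
$\frac{1}{w{\left(p{\left(y{\left(-2 \right)},18 \right)} \right)} - -7614} = \frac{1}{74 - -7614} = \frac{1}{74 + 7614} = \frac{1}{7688}$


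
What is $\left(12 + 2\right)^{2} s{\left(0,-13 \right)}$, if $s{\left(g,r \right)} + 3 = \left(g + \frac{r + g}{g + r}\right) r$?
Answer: $-3136$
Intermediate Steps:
$s{\left(g,r \right)} = -3 + r \left(1 + g\right)$ ($s{\left(g,r \right)} = -3 + \left(g + \frac{r + g}{g + r}\right) r = -3 + \left(g + \frac{g + r}{g + r}\right) r = -3 + \left(g + 1\right) r = -3 + \left(1 + g\right) r = -3 + r \left(1 + g\right)$)
$\left(12 + 2\right)^{2} s{\left(0,-13 \right)} = \left(12 + 2\right)^{2} \left(-3 - 13 + 0 \left(-13\right)\right) = 14^{2} \left(-3 - 13 + 0\right) = 196 \left(-16\right) = -3136$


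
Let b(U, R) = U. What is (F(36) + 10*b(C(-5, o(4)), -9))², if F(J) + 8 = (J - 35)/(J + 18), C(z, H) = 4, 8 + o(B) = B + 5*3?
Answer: 2989441/2916 ≈ 1025.2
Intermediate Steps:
o(B) = 7 + B (o(B) = -8 + (B + 5*3) = -8 + (B + 15) = -8 + (15 + B) = 7 + B)
F(J) = -8 + (-35 + J)/(18 + J) (F(J) = -8 + (J - 35)/(J + 18) = -8 + (-35 + J)/(18 + J))
(F(36) + 10*b(C(-5, o(4)), -9))² = ((-179 - 7*36)/(18 + 36) + 10*4)² = ((-179 - 252)/54 + 40)² = ((1/54)*(-431) + 40)² = (-431/54 + 40)² = (1729/54)² = 2989441/2916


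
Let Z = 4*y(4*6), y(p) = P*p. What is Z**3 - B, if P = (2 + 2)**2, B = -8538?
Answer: 3623887194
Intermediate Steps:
P = 16 (P = 4**2 = 16)
y(p) = 16*p
Z = 1536 (Z = 4*(16*(4*6)) = 4*(16*24) = 4*384 = 1536)
Z**3 - B = 1536**3 - 1*(-8538) = 3623878656 + 8538 = 3623887194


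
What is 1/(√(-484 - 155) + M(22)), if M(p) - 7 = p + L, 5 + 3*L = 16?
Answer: 294/15355 - 27*I*√71/15355 ≈ 0.019147 - 0.014816*I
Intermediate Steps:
L = 11/3 (L = -5/3 + (⅓)*16 = -5/3 + 16/3 = 11/3 ≈ 3.6667)
M(p) = 32/3 + p (M(p) = 7 + (p + 11/3) = 7 + (11/3 + p) = 32/3 + p)
1/(√(-484 - 155) + M(22)) = 1/(√(-484 - 155) + (32/3 + 22)) = 1/(√(-639) + 98/3) = 1/(3*I*√71 + 98/3) = 1/(98/3 + 3*I*√71)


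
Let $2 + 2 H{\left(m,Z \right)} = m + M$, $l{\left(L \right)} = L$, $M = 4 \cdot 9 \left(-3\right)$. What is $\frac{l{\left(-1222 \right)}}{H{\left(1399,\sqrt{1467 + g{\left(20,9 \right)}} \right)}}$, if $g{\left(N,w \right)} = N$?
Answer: $- \frac{2444}{1289} \approx -1.896$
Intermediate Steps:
$M = -108$ ($M = 36 \left(-3\right) = -108$)
$H{\left(m,Z \right)} = -55 + \frac{m}{2}$ ($H{\left(m,Z \right)} = -1 + \frac{m - 108}{2} = -1 + \frac{-108 + m}{2} = -1 + \left(-54 + \frac{m}{2}\right) = -55 + \frac{m}{2}$)
$\frac{l{\left(-1222 \right)}}{H{\left(1399,\sqrt{1467 + g{\left(20,9 \right)}} \right)}} = - \frac{1222}{-55 + \frac{1}{2} \cdot 1399} = - \frac{1222}{-55 + \frac{1399}{2}} = - \frac{1222}{\frac{1289}{2}} = \left(-1222\right) \frac{2}{1289} = - \frac{2444}{1289}$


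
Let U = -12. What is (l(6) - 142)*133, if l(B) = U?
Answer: -20482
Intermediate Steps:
l(B) = -12
(l(6) - 142)*133 = (-12 - 142)*133 = -154*133 = -20482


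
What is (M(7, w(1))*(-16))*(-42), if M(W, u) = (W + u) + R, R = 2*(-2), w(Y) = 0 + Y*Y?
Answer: 2688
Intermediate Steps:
w(Y) = Y² (w(Y) = 0 + Y² = Y²)
R = -4
M(W, u) = -4 + W + u (M(W, u) = (W + u) - 4 = -4 + W + u)
(M(7, w(1))*(-16))*(-42) = ((-4 + 7 + 1²)*(-16))*(-42) = ((-4 + 7 + 1)*(-16))*(-42) = (4*(-16))*(-42) = -64*(-42) = 2688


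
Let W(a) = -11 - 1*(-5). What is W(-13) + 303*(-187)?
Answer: -56667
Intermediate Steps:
W(a) = -6 (W(a) = -11 + 5 = -6)
W(-13) + 303*(-187) = -6 + 303*(-187) = -6 - 56661 = -56667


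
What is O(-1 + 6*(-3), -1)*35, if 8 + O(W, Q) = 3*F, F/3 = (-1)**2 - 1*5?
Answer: -1540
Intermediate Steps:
F = -12 (F = 3*((-1)**2 - 1*5) = 3*(1 - 5) = 3*(-4) = -12)
O(W, Q) = -44 (O(W, Q) = -8 + 3*(-12) = -8 - 36 = -44)
O(-1 + 6*(-3), -1)*35 = -44*35 = -1540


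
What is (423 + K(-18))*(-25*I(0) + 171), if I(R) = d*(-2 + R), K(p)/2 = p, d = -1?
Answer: 46827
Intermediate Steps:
K(p) = 2*p
I(R) = 2 - R (I(R) = -(-2 + R) = 2 - R)
(423 + K(-18))*(-25*I(0) + 171) = (423 + 2*(-18))*(-25*(2 - 1*0) + 171) = (423 - 36)*(-25*(2 + 0) + 171) = 387*(-25*2 + 171) = 387*(-50 + 171) = 387*121 = 46827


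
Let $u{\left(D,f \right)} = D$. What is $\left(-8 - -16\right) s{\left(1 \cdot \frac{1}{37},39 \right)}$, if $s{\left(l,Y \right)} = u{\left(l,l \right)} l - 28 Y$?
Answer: $- \frac{11959576}{1369} \approx -8736.0$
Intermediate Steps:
$s{\left(l,Y \right)} = l^{2} - 28 Y$ ($s{\left(l,Y \right)} = l l - 28 Y = l^{2} - 28 Y$)
$\left(-8 - -16\right) s{\left(1 \cdot \frac{1}{37},39 \right)} = \left(-8 - -16\right) \left(\left(1 \cdot \frac{1}{37}\right)^{2} - 1092\right) = \left(-8 + 16\right) \left(\left(1 \cdot \frac{1}{37}\right)^{2} - 1092\right) = 8 \left(\left(\frac{1}{37}\right)^{2} - 1092\right) = 8 \left(\frac{1}{1369} - 1092\right) = 8 \left(- \frac{1494947}{1369}\right) = - \frac{11959576}{1369}$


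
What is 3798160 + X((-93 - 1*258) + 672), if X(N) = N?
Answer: 3798481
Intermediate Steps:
3798160 + X((-93 - 1*258) + 672) = 3798160 + ((-93 - 1*258) + 672) = 3798160 + ((-93 - 258) + 672) = 3798160 + (-351 + 672) = 3798160 + 321 = 3798481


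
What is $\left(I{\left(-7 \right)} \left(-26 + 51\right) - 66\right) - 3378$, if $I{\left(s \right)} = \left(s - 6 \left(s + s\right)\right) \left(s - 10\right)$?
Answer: $-36169$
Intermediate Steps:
$I{\left(s \right)} = - 11 s \left(-10 + s\right)$ ($I{\left(s \right)} = \left(s - 6 \cdot 2 s\right) \left(-10 + s\right) = \left(s - 12 s\right) \left(-10 + s\right) = - 11 s \left(-10 + s\right)$)
$\left(I{\left(-7 \right)} \left(-26 + 51\right) - 66\right) - 3378 = \left(11 \left(-7\right) \left(10 - -7\right) \left(-26 + 51\right) - 66\right) - 3378 = \left(11 \left(-7\right) \left(10 + 7\right) 25 - 66\right) - 3378 = \left(11 \left(-7\right) 17 \cdot 25 - 66\right) - 3378 = \left(\left(-1309\right) 25 - 66\right) - 3378 = \left(-32725 - 66\right) - 3378 = -32791 - 3378 = -36169$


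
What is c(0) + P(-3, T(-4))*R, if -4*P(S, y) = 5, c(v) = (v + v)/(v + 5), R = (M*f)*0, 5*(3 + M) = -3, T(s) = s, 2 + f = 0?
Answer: 0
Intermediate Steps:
f = -2 (f = -2 + 0 = -2)
M = -18/5 (M = -3 + (1/5)*(-3) = -3 - 3/5 = -18/5 ≈ -3.6000)
R = 0 (R = -18/5*(-2)*0 = (36/5)*0 = 0)
c(v) = 2*v/(5 + v) (c(v) = (2*v)/(5 + v) = 2*v/(5 + v))
P(S, y) = -5/4 (P(S, y) = -1/4*5 = -5/4)
c(0) + P(-3, T(-4))*R = 2*0/(5 + 0) - 5/4*0 = 2*0/5 + 0 = 2*0*(1/5) + 0 = 0 + 0 = 0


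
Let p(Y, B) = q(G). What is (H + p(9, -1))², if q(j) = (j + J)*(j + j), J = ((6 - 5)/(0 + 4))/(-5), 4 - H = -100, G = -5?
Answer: 95481/4 ≈ 23870.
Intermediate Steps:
H = 104 (H = 4 - 1*(-100) = 4 + 100 = 104)
J = -1/20 (J = (1/4)*(-⅕) = (1*(¼))*(-⅕) = (¼)*(-⅕) = -1/20 ≈ -0.050000)
q(j) = 2*j*(-1/20 + j) (q(j) = (j - 1/20)*(j + j) = (-1/20 + j)*(2*j) = 2*j*(-1/20 + j))
p(Y, B) = 101/2 (p(Y, B) = (⅒)*(-5)*(-1 + 20*(-5)) = (⅒)*(-5)*(-1 - 100) = (⅒)*(-5)*(-101) = 101/2)
(H + p(9, -1))² = (104 + 101/2)² = (309/2)² = 95481/4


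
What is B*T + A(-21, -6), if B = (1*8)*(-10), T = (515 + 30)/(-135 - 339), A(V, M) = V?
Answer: 16823/237 ≈ 70.983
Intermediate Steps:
T = -545/474 (T = 545/(-474) = 545*(-1/474) = -545/474 ≈ -1.1498)
B = -80 (B = 8*(-10) = -80)
B*T + A(-21, -6) = -80*(-545/474) - 21 = 21800/237 - 21 = 16823/237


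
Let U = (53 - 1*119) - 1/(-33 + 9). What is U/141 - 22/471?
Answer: -273347/531288 ≈ -0.51450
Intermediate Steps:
U = -1583/24 (U = (53 - 119) - 1/(-24) = -66 - 1*(-1/24) = -66 + 1/24 = -1583/24 ≈ -65.958)
U/141 - 22/471 = -1583/24/141 - 22/471 = -1583/24*1/141 - 22*1/471 = -1583/3384 - 22/471 = -273347/531288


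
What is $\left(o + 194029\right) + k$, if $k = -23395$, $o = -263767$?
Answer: $-93133$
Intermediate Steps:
$\left(o + 194029\right) + k = \left(-263767 + 194029\right) - 23395 = -69738 - 23395 = -93133$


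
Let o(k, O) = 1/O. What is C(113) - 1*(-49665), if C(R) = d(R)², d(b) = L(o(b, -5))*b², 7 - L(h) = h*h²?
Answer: 125119407710361/15625 ≈ 8.0076e+9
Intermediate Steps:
L(h) = 7 - h³ (L(h) = 7 - h*h² = 7 - h³)
d(b) = 876*b²/125 (d(b) = (7 - (1/(-5))³)*b² = (7 - (-⅕)³)*b² = (7 - 1*(-1/125))*b² = (7 + 1/125)*b² = 876*b²/125)
C(R) = 767376*R⁴/15625 (C(R) = (876*R²/125)² = 767376*R⁴/15625)
C(113) - 1*(-49665) = (767376/15625)*113⁴ - 1*(-49665) = (767376/15625)*163047361 + 49665 = 125118631694736/15625 + 49665 = 125119407710361/15625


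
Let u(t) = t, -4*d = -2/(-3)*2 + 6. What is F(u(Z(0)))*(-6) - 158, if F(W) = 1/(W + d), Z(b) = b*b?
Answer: -1702/11 ≈ -154.73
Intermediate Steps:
Z(b) = b²
d = -11/6 (d = -(-2/(-3)*2 + 6)/4 = -(-2*(-⅓)*2 + 6)/4 = -((⅔)*2 + 6)/4 = -(4/3 + 6)/4 = -¼*22/3 = -11/6 ≈ -1.8333)
F(W) = 1/(-11/6 + W) (F(W) = 1/(W - 11/6) = 1/(-11/6 + W))
F(u(Z(0)))*(-6) - 158 = (6/(-11 + 6*0²))*(-6) - 158 = (6/(-11 + 6*0))*(-6) - 158 = (6/(-11 + 0))*(-6) - 158 = (6/(-11))*(-6) - 158 = (6*(-1/11))*(-6) - 158 = -6/11*(-6) - 158 = 36/11 - 158 = -1702/11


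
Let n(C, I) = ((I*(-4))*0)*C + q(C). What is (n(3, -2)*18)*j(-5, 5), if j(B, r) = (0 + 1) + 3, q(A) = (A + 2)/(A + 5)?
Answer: 45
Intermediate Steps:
q(A) = (2 + A)/(5 + A)
j(B, r) = 4 (j(B, r) = 1 + 3 = 4)
n(C, I) = (2 + C)/(5 + C) (n(C, I) = ((I*(-4))*0)*C + (2 + C)/(5 + C) = (-4*I*0)*C + (2 + C)/(5 + C) = 0*C + (2 + C)/(5 + C) = 0 + (2 + C)/(5 + C) = (2 + C)/(5 + C))
(n(3, -2)*18)*j(-5, 5) = (((2 + 3)/(5 + 3))*18)*4 = ((5/8)*18)*4 = (45/4)*4 = 45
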